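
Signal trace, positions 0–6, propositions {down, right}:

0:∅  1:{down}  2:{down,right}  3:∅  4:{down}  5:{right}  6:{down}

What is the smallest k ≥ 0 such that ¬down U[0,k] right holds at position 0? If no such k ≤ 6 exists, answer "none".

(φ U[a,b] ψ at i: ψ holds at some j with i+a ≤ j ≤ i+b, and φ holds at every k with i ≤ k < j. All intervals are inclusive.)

Need earliest j ≥ 0 with right, and ¬down at every k in [0,j-1].
  j=0: rhs fails.
  j=1: rhs fails.
  j=2: rhs holds but lhs fails at k=1.
  j=3: rhs fails.
  j=4: rhs fails.
  j=5: rhs holds but lhs fails at k=1.
  j=6: rhs fails.
No witness within the range → none.

none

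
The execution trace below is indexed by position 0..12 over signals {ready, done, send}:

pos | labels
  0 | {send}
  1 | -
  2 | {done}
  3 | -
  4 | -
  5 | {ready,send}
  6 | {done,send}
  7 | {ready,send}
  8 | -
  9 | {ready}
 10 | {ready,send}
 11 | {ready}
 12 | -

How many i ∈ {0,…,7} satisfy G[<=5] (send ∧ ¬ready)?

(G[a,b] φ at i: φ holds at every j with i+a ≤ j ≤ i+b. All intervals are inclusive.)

0

Evaluate at each i in [0,7]:
  i=0: ✗ (fails at j=1)
  i=1: ✗ (fails at j=1)
  i=2: ✗ (fails at j=2)
  i=3: ✗ (fails at j=3)
  i=4: ✗ (fails at j=4)
  i=5: ✗ (fails at j=5)
  i=6: ✗ (fails at j=7)
  i=7: ✗ (fails at j=7)
Positions where it holds: {} → 0.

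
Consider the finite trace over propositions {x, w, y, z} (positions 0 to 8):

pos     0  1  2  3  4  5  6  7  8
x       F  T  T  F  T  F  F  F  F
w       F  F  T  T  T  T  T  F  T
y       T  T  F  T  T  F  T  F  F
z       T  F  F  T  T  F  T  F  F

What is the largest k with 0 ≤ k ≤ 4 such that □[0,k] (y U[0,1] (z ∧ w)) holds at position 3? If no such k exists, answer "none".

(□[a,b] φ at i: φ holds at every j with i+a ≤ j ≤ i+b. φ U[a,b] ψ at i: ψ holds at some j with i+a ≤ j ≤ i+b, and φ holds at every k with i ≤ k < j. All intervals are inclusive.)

(y U[0,1] (z ∧ w)) must hold from j=3 onward; find where it first fails.
  j=3: holds
  j=4: holds
  j=5: fails
Holds on [3,4], so largest k = 1.

1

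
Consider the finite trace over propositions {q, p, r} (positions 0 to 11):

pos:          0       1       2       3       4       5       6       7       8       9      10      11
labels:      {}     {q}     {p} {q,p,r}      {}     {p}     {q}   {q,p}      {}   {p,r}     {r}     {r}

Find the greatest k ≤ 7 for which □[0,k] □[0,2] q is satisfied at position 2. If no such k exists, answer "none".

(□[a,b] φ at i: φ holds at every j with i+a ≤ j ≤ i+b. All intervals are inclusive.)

□[0,2] q must hold from j=2 onward; find where it first fails.
  j=2: fails → no k works.

none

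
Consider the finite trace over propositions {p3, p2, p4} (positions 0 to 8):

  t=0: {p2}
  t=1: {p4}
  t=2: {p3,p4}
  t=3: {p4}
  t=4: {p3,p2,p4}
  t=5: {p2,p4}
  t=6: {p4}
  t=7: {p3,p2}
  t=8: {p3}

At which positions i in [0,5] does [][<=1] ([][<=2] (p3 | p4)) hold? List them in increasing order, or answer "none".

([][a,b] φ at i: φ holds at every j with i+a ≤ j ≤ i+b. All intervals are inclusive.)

Evaluate at each i in [0,5]:
  i=0: ✗ (fails at j=0)
  i=1: ✓ (all of [1,2])
  i=2: ✓ (all of [2,3])
  i=3: ✓ (all of [3,4])
  i=4: ✓ (all of [4,5])
  i=5: ✓ (all of [5,6])

1, 2, 3, 4, 5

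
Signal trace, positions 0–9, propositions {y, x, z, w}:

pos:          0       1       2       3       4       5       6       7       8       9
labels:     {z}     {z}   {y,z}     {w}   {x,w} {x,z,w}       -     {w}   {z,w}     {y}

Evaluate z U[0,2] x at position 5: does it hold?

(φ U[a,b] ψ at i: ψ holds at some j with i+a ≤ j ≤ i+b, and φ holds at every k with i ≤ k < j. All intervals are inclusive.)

Need some j in [5,7] with x, and z at every k in [5,j-1].
  j=5: x holds; no prefix to check → satisfied.

Yes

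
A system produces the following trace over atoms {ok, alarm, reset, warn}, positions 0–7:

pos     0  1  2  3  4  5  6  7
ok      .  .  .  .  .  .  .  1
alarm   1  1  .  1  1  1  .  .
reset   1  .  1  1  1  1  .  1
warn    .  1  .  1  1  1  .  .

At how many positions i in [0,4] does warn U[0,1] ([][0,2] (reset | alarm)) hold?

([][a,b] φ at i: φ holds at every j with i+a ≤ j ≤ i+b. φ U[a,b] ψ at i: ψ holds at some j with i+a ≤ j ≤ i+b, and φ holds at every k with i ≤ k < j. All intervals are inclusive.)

Evaluate at each i in [0,4]:
  i=0: ✓ (rhs at j=0)
  i=1: ✓ (rhs at j=1)
  i=2: ✓ (rhs at j=2)
  i=3: ✓ (rhs at j=3)
  i=4: ✗ (no rhs in [4,5])
Positions where it holds: {0, 1, 2, 3} → 4.

4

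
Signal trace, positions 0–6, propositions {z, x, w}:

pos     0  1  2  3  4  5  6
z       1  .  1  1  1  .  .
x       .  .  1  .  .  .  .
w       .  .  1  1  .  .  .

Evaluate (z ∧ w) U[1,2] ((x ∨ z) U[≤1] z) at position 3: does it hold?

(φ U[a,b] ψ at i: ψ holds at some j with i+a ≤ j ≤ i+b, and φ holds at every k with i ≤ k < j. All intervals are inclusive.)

Holds

Need some j in [4,5] with ((x ∨ z) U[≤1] z), and (z ∧ w) at every k in [3,j-1].
  j=4: ((x ∨ z) U[≤1] z) holds; (z ∧ w) holds at every k in [3,3] → satisfied.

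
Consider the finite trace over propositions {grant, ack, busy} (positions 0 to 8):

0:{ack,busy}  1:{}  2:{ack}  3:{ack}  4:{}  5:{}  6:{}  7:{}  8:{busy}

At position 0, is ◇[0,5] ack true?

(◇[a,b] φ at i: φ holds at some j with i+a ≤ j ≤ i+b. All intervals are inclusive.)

Check ack at each j in [0,5]:
  j=0: true
  j=1: false
  j=2: true
  j=3: true
  j=4: false
  j=5: false
Found at j=0 → formula holds.

True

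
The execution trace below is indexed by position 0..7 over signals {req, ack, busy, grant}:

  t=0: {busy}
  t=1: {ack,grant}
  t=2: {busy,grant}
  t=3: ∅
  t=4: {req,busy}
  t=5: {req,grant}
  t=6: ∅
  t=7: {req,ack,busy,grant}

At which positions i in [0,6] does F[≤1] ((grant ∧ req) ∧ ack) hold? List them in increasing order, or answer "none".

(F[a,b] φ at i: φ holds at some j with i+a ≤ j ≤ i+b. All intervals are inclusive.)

6

Evaluate at each i in [0,6]:
  i=0: ✗ (none in [0,1])
  i=1: ✗ (none in [1,2])
  i=2: ✗ (none in [2,3])
  i=3: ✗ (none in [3,4])
  i=4: ✗ (none in [4,5])
  i=5: ✗ (none in [5,6])
  i=6: ✓ (witness j=7)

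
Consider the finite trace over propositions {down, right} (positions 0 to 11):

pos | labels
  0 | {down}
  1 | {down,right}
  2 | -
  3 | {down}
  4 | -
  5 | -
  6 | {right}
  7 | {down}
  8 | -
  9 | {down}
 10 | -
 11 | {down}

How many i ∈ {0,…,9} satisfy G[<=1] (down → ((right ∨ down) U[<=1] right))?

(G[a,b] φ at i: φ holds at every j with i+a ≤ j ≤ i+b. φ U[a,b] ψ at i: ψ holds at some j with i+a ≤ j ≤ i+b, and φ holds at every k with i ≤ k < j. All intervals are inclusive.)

4

Evaluate at each i in [0,9]:
  i=0: ✓ (all of [0,1])
  i=1: ✓ (all of [1,2])
  i=2: ✗ (fails at j=3)
  i=3: ✗ (fails at j=3)
  i=4: ✓ (all of [4,5])
  i=5: ✓ (all of [5,6])
  i=6: ✗ (fails at j=7)
  i=7: ✗ (fails at j=7)
  i=8: ✗ (fails at j=9)
  i=9: ✗ (fails at j=9)
Positions where it holds: {0, 1, 4, 5} → 4.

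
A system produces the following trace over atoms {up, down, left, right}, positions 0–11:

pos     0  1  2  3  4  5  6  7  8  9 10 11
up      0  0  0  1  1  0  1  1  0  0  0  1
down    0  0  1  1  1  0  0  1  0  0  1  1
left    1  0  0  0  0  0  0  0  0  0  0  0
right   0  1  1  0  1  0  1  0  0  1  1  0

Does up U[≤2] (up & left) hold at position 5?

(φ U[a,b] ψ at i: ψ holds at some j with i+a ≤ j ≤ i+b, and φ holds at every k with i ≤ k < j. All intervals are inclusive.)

Need some j in [5,7] with (up & left), and up at every k in [5,j-1].
  j=5: (up & left) false.
  j=6: (up & left) false.
  j=7: (up & left) false.
No j in the window works → until fails.

Does not hold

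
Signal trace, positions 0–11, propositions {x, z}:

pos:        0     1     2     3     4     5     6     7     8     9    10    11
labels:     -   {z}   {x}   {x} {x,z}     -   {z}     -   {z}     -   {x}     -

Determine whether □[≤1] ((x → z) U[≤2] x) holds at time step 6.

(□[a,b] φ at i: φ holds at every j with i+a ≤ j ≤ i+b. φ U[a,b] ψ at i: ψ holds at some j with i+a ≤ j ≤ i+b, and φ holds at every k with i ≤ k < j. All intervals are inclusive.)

False

Check ((x → z) U[≤2] x) at every j in [6,7]:
  j=6: fails
  j=7: fails
Fails at j=6 → formula fails.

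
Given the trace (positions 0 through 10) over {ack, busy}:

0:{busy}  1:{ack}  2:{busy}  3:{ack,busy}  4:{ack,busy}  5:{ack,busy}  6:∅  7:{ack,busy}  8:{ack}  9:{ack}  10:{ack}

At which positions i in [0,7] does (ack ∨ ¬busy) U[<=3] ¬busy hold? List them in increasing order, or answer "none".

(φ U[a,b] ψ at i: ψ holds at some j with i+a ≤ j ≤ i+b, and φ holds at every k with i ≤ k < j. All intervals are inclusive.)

1, 3, 4, 5, 6, 7

Evaluate at each i in [0,7]:
  i=0: ✗ (lhs fails at k=0 before rhs at j=1)
  i=1: ✓ (rhs at j=1)
  i=2: ✗ (no rhs in [2,5])
  i=3: ✓ (rhs at j=6; lhs holds on [3,5])
  i=4: ✓ (rhs at j=6; lhs holds on [4,5])
  i=5: ✓ (rhs at j=6; lhs holds on [5,5])
  i=6: ✓ (rhs at j=6)
  i=7: ✓ (rhs at j=8; lhs holds on [7,7])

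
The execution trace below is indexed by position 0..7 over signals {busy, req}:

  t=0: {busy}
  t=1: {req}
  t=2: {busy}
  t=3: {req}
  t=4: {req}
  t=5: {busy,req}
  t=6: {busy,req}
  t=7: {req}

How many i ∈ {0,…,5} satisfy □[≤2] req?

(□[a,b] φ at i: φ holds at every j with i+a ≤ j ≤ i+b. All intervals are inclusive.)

Evaluate at each i in [0,5]:
  i=0: ✗ (fails at j=0)
  i=1: ✗ (fails at j=2)
  i=2: ✗ (fails at j=2)
  i=3: ✓ (all of [3,5])
  i=4: ✓ (all of [4,6])
  i=5: ✓ (all of [5,7])
Positions where it holds: {3, 4, 5} → 3.

3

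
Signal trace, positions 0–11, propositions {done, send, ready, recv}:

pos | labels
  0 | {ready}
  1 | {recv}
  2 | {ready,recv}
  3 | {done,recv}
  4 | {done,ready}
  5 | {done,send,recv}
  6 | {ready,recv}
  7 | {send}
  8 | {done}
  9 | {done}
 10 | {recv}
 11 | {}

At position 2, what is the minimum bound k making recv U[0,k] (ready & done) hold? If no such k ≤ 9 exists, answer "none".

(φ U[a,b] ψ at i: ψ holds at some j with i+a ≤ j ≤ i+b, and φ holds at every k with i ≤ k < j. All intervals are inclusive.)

2

Need earliest j ≥ 2 with (ready & done), and recv at every k in [2,j-1].
  j=2: rhs fails.
  j=3: rhs fails.
  j=4: rhs holds; lhs holds on [2,3]. k = 2.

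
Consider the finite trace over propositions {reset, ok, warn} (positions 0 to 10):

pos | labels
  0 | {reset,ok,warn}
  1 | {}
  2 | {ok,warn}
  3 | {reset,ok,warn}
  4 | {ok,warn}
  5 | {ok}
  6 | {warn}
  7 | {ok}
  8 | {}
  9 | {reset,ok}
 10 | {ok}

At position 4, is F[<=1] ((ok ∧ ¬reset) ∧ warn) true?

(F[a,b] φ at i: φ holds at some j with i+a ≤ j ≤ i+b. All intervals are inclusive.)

True

Check ((ok ∧ ¬reset) ∧ warn) at each j in [4,5]:
  j=4: true
  j=5: false
Found at j=4 → formula holds.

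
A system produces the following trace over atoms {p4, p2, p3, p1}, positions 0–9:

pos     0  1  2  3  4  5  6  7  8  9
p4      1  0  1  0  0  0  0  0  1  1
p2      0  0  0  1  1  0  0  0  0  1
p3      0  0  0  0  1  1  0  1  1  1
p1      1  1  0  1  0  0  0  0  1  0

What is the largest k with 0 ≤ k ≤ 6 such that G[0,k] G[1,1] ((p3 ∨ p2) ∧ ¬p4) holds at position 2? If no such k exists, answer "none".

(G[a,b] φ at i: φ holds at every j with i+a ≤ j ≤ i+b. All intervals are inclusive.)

2

G[1,1] ((p3 ∨ p2) ∧ ¬p4) must hold from j=2 onward; find where it first fails.
  j=2: holds
  j=3: holds
  j=4: holds
  j=5: fails
Holds on [2,4], so largest k = 2.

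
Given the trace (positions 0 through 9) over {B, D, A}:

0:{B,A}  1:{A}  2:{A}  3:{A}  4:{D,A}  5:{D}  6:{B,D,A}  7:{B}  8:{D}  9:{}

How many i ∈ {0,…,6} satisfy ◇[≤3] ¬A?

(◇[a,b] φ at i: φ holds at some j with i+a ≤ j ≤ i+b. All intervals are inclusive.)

Evaluate at each i in [0,6]:
  i=0: ✗ (none in [0,3])
  i=1: ✗ (none in [1,4])
  i=2: ✓ (witness j=5)
  i=3: ✓ (witness j=5)
  i=4: ✓ (witness j=5)
  i=5: ✓ (witness j=5)
  i=6: ✓ (witness j=7)
Positions where it holds: {2, 3, 4, 5, 6} → 5.

5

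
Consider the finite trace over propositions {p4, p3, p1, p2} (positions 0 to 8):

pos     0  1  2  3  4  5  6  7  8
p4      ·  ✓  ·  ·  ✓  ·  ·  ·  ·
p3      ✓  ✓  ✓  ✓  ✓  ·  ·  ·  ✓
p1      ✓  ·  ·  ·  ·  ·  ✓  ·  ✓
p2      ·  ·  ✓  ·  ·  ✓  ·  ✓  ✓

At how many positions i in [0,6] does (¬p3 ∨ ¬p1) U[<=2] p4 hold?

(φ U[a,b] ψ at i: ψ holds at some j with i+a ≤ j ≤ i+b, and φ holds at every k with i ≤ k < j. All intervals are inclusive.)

4

Evaluate at each i in [0,6]:
  i=0: ✗ (lhs fails at k=0 before rhs at j=1)
  i=1: ✓ (rhs at j=1)
  i=2: ✓ (rhs at j=4; lhs holds on [2,3])
  i=3: ✓ (rhs at j=4; lhs holds on [3,3])
  i=4: ✓ (rhs at j=4)
  i=5: ✗ (no rhs in [5,7])
  i=6: ✗ (no rhs in [6,8])
Positions where it holds: {1, 2, 3, 4} → 4.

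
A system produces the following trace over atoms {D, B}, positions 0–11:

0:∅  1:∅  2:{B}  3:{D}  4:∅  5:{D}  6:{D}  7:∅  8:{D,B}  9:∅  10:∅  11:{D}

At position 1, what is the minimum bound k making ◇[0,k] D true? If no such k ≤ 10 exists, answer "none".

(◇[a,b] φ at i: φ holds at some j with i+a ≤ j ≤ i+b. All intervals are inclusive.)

Scan j = 1,2,… for D:
  j=1: fails
  j=2: fails
  j=3: holds
First hit at j=3, so smallest k = 3-1 = 2.

2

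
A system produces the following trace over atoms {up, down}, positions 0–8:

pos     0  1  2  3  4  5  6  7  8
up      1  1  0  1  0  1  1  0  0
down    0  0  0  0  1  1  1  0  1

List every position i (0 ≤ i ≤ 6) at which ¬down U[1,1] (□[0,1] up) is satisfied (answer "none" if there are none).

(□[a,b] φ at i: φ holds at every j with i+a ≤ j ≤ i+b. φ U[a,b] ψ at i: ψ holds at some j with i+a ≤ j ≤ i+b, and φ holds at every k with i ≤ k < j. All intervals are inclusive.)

none

Evaluate at each i in [0,6]:
  i=0: ✗ (no rhs in [1,1])
  i=1: ✗ (no rhs in [2,2])
  i=2: ✗ (no rhs in [3,3])
  i=3: ✗ (no rhs in [4,4])
  i=4: ✗ (lhs fails at k=4 before rhs at j=5)
  i=5: ✗ (no rhs in [6,6])
  i=6: ✗ (no rhs in [7,7])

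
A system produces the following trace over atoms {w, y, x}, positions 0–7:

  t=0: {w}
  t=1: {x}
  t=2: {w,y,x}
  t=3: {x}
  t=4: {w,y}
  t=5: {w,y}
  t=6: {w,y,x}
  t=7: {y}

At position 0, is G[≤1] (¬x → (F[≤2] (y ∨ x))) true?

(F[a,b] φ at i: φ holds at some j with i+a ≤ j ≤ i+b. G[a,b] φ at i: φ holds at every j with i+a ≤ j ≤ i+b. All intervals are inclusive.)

Holds

Check (¬x → (F[≤2] (y ∨ x))) at every j in [0,1]:
  j=0: antecedent true; consequent holds (witness at 1) → ✓
  j=1: antecedent false → ✓
All positions satisfy it → formula holds.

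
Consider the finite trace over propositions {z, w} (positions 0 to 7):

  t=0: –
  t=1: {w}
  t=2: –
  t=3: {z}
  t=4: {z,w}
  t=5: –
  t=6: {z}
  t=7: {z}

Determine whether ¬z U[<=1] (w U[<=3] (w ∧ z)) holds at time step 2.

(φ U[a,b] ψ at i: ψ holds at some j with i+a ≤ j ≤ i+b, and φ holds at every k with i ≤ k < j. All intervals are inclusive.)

False

Need some j in [2,3] with (w U[<=3] (w ∧ z)), and ¬z at every k in [2,j-1].
  j=2: (w U[<=3] (w ∧ z)) — fails.
  j=3: (w U[<=3] (w ∧ z)) — fails.
No j in the window works → until fails.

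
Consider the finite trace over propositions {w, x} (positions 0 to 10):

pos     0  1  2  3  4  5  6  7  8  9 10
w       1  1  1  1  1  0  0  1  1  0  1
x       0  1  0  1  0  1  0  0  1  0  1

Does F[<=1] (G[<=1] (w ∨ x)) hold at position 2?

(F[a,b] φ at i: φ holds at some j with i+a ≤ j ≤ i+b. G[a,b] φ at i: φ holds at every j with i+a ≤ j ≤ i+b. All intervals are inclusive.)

Holds

Check G[<=1] (w ∨ x) at each j in [2,3]:
  j=2: holds on [2,3]
  j=3: holds on [3,4]
Found at j=2 → formula holds.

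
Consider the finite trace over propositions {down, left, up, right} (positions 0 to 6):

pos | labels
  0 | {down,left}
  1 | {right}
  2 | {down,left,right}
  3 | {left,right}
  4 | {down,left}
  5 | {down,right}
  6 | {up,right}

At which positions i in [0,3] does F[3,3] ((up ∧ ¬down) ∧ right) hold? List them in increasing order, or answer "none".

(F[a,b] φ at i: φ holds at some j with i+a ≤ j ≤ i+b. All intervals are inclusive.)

Evaluate at each i in [0,3]:
  i=0: ✗ (none in [3,3])
  i=1: ✗ (none in [4,4])
  i=2: ✗ (none in [5,5])
  i=3: ✓ (witness j=6)

3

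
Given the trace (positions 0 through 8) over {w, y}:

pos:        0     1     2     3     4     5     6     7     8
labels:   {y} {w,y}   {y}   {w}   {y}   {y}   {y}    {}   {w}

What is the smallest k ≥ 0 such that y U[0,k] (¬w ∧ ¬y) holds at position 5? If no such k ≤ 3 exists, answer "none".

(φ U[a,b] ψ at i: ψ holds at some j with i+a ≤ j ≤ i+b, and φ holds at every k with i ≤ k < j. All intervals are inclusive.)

2

Need earliest j ≥ 5 with (¬w ∧ ¬y), and y at every k in [5,j-1].
  j=5: rhs fails.
  j=6: rhs fails.
  j=7: rhs holds; lhs holds on [5,6]. k = 2.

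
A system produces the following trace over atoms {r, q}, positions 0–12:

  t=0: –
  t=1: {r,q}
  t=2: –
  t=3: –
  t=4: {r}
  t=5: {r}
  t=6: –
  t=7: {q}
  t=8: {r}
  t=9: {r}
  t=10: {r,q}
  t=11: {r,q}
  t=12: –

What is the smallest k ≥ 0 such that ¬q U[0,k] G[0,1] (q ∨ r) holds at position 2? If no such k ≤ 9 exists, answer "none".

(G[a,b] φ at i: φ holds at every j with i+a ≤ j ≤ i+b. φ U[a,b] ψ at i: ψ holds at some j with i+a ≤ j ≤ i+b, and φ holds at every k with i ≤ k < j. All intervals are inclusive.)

2

Need earliest j ≥ 2 with G[0,1] (q ∨ r), and ¬q at every k in [2,j-1].
  j=2: rhs fails.
  j=3: rhs fails.
  j=4: rhs holds; lhs holds on [2,3]. k = 2.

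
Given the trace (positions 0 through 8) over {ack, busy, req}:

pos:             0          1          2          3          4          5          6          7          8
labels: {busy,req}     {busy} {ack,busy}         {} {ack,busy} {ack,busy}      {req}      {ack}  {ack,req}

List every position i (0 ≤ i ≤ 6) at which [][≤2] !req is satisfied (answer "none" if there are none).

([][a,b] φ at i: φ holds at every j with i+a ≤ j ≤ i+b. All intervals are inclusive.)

1, 2, 3

Evaluate at each i in [0,6]:
  i=0: ✗ (fails at j=0)
  i=1: ✓ (all of [1,3])
  i=2: ✓ (all of [2,4])
  i=3: ✓ (all of [3,5])
  i=4: ✗ (fails at j=6)
  i=5: ✗ (fails at j=6)
  i=6: ✗ (fails at j=6)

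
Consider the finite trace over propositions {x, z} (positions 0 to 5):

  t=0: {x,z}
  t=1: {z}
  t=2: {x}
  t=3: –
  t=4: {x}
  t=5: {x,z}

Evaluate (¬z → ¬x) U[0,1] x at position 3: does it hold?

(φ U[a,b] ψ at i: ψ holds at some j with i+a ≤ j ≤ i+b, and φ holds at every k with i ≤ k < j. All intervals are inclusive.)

Holds

Need some j in [3,4] with x, and (¬z → ¬x) at every k in [3,j-1].
  j=3: x false.
  j=4: x holds; (¬z → ¬x) holds at every k in [3,3] → satisfied.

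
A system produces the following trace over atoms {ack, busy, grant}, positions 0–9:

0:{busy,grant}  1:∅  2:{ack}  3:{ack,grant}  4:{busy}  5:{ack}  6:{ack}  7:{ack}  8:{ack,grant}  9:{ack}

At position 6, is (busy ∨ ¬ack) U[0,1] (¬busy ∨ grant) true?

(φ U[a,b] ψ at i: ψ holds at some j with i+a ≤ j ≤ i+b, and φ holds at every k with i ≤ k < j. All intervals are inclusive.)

Holds

Need some j in [6,7] with (¬busy ∨ grant), and (busy ∨ ¬ack) at every k in [6,j-1].
  j=6: (¬busy ∨ grant) holds; no prefix to check → satisfied.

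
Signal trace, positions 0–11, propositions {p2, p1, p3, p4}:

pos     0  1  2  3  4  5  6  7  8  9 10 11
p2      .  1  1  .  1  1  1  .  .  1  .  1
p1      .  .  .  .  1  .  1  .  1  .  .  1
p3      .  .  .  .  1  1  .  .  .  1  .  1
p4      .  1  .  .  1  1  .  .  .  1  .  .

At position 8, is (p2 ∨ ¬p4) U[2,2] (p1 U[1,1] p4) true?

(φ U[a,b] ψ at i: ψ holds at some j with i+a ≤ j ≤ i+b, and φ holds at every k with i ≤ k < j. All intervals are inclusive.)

No

Need some j in [10,10] with (p1 U[1,1] p4), and (p2 ∨ ¬p4) at every k in [8,j-1].
  j=10: (p1 U[1,1] p4) — fails.
No j in the window works → until fails.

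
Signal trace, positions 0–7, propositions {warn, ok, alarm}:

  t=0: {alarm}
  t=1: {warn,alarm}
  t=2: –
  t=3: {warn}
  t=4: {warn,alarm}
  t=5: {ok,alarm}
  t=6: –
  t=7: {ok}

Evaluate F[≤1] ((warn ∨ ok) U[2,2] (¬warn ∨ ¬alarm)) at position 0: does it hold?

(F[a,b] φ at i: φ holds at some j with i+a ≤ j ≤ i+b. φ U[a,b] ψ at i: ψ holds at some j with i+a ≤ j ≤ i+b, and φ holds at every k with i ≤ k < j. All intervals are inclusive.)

Does not hold

Check ((warn ∨ ok) U[2,2] (¬warn ∨ ¬alarm)) at each j in [0,1]:
  j=0: fails
  j=1: fails
No position in the window satisfies it → formula fails.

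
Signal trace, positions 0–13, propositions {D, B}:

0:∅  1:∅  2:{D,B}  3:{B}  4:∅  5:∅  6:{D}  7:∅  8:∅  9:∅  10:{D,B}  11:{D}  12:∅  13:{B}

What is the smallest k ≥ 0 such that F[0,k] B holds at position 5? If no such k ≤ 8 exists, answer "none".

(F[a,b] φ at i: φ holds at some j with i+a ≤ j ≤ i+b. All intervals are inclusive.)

Scan j = 5,6,… for B:
  j=5: fails
  j=6: fails
  j=7: fails
  j=8: fails
  j=9: fails
  j=10: holds
First hit at j=10, so smallest k = 10-5 = 5.

5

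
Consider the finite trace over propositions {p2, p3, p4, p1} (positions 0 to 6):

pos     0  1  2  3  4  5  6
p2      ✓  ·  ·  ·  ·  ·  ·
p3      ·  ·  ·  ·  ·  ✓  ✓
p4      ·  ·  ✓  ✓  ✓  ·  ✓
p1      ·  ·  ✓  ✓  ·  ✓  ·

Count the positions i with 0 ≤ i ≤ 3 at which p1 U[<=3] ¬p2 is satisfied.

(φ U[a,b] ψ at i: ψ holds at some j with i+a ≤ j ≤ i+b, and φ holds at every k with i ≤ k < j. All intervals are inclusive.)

Evaluate at each i in [0,3]:
  i=0: ✗ (lhs fails at k=0 before rhs at j=1)
  i=1: ✓ (rhs at j=1)
  i=2: ✓ (rhs at j=2)
  i=3: ✓ (rhs at j=3)
Positions where it holds: {1, 2, 3} → 3.

3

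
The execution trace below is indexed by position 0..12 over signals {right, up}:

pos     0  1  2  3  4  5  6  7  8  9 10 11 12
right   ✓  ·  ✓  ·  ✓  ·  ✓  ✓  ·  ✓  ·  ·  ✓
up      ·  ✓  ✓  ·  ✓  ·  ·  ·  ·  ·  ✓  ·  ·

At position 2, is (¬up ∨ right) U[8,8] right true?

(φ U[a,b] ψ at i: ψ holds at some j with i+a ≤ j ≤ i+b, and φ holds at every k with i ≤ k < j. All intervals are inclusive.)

Does not hold

Need some j in [10,10] with right, and (¬up ∨ right) at every k in [2,j-1].
  j=10: right false.
No j in the window works → until fails.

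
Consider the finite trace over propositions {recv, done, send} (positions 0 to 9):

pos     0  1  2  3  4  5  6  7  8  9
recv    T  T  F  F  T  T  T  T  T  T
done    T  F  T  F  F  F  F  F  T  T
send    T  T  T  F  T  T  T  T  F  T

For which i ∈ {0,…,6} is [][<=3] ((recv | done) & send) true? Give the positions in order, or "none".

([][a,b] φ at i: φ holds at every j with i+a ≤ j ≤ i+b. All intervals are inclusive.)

Evaluate at each i in [0,6]:
  i=0: ✗ (fails at j=3)
  i=1: ✗ (fails at j=3)
  i=2: ✗ (fails at j=3)
  i=3: ✗ (fails at j=3)
  i=4: ✓ (all of [4,7])
  i=5: ✗ (fails at j=8)
  i=6: ✗ (fails at j=8)

4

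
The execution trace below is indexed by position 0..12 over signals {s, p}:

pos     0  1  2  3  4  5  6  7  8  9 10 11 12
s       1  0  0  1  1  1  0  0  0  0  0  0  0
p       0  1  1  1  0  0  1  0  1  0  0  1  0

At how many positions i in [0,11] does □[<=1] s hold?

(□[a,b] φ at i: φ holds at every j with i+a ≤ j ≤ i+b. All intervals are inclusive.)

Evaluate at each i in [0,11]:
  i=0: ✗ (fails at j=1)
  i=1: ✗ (fails at j=1)
  i=2: ✗ (fails at j=2)
  i=3: ✓ (all of [3,4])
  i=4: ✓ (all of [4,5])
  i=5: ✗ (fails at j=6)
  i=6: ✗ (fails at j=6)
  i=7: ✗ (fails at j=7)
  i=8: ✗ (fails at j=8)
  i=9: ✗ (fails at j=9)
  i=10: ✗ (fails at j=10)
  i=11: ✗ (fails at j=11)
Positions where it holds: {3, 4} → 2.

2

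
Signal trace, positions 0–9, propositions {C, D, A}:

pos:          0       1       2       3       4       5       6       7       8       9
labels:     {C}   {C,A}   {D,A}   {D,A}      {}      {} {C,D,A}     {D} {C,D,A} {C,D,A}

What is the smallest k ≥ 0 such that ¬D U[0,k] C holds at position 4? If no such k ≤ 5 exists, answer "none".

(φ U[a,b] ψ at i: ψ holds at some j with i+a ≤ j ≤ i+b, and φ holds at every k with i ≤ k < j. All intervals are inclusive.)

Need earliest j ≥ 4 with C, and ¬D at every k in [4,j-1].
  j=4: rhs fails.
  j=5: rhs fails.
  j=6: rhs holds; lhs holds on [4,5]. k = 2.

2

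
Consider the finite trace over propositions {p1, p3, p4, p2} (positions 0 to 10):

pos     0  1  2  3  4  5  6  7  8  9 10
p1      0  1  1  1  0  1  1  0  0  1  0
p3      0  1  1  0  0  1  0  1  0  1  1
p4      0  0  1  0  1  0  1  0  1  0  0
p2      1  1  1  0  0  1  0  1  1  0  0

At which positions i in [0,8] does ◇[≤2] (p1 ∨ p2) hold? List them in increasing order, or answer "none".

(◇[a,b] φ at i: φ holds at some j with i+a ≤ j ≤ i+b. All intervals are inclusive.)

0, 1, 2, 3, 4, 5, 6, 7, 8

Evaluate at each i in [0,8]:
  i=0: ✓ (witness j=0)
  i=1: ✓ (witness j=1)
  i=2: ✓ (witness j=2)
  i=3: ✓ (witness j=3)
  i=4: ✓ (witness j=5)
  i=5: ✓ (witness j=5)
  i=6: ✓ (witness j=6)
  i=7: ✓ (witness j=7)
  i=8: ✓ (witness j=8)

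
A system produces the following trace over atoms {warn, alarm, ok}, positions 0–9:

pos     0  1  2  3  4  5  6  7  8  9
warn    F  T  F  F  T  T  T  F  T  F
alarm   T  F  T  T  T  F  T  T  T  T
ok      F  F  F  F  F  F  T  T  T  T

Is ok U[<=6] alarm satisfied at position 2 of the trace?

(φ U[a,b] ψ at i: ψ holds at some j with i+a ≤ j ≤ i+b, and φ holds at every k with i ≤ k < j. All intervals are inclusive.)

Need some j in [2,8] with alarm, and ok at every k in [2,j-1].
  j=2: alarm holds; no prefix to check → satisfied.

Holds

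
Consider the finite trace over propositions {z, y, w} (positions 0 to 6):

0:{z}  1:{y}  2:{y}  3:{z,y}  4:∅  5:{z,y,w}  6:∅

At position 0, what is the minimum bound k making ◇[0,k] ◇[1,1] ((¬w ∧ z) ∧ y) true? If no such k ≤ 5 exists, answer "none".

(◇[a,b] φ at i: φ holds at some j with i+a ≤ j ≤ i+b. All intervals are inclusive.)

2

Scan j = 0,1,… for ◇[1,1] ((¬w ∧ z) ∧ y):
  j=0: fails
  j=1: fails
  j=2: holds
First hit at j=2, so smallest k = 2-0 = 2.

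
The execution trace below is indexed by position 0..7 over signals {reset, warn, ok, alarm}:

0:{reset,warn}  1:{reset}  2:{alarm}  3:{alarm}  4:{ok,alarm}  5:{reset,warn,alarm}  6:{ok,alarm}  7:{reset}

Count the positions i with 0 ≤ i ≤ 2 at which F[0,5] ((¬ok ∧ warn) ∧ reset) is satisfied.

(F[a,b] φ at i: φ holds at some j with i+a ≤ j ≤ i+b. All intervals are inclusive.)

Evaluate at each i in [0,2]:
  i=0: ✓ (witness j=0)
  i=1: ✓ (witness j=5)
  i=2: ✓ (witness j=5)
Positions where it holds: {0, 1, 2} → 3.

3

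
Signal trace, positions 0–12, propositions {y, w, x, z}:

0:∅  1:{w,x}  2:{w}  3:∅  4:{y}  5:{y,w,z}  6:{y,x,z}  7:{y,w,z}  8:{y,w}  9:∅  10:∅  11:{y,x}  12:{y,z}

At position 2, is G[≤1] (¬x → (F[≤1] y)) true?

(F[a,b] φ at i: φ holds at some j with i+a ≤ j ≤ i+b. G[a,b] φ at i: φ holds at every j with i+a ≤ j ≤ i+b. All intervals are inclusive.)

Does not hold

Check (¬x → (F[≤1] y)) at every j in [2,3]:
  j=2: antecedent true; consequent fails (none in [2,3]) → ✗
  j=3: antecedent true; consequent holds (witness at 4) → ✓
Fails at j=2 → formula fails.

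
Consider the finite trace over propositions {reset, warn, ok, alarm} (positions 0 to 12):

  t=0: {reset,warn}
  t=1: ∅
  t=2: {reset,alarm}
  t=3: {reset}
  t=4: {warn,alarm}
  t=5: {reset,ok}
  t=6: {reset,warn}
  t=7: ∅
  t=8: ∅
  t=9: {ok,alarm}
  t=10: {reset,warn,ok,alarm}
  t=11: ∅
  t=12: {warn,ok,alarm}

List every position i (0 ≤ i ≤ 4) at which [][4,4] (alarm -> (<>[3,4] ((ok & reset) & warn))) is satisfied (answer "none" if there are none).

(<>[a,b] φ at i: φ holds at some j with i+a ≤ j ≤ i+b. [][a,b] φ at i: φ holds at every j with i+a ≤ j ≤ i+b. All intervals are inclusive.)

1, 2, 3, 4

Evaluate at each i in [0,4]:
  i=0: ✗ (fails at j=4)
  i=1: ✓ (all of [5,5])
  i=2: ✓ (all of [6,6])
  i=3: ✓ (all of [7,7])
  i=4: ✓ (all of [8,8])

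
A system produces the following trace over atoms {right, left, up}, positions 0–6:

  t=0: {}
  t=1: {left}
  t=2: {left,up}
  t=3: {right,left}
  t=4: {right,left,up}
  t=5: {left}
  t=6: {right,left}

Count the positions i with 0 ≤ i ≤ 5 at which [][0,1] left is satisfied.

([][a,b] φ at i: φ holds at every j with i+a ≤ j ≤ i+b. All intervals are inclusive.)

Evaluate at each i in [0,5]:
  i=0: ✗ (fails at j=0)
  i=1: ✓ (all of [1,2])
  i=2: ✓ (all of [2,3])
  i=3: ✓ (all of [3,4])
  i=4: ✓ (all of [4,5])
  i=5: ✓ (all of [5,6])
Positions where it holds: {1, 2, 3, 4, 5} → 5.

5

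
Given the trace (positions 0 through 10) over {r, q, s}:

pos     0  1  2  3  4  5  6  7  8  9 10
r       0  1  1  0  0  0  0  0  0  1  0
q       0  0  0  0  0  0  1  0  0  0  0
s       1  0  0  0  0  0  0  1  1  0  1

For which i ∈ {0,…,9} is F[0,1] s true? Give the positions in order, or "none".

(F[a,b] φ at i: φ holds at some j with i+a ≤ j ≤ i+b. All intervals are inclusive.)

0, 6, 7, 8, 9

Evaluate at each i in [0,9]:
  i=0: ✓ (witness j=0)
  i=1: ✗ (none in [1,2])
  i=2: ✗ (none in [2,3])
  i=3: ✗ (none in [3,4])
  i=4: ✗ (none in [4,5])
  i=5: ✗ (none in [5,6])
  i=6: ✓ (witness j=7)
  i=7: ✓ (witness j=7)
  i=8: ✓ (witness j=8)
  i=9: ✓ (witness j=10)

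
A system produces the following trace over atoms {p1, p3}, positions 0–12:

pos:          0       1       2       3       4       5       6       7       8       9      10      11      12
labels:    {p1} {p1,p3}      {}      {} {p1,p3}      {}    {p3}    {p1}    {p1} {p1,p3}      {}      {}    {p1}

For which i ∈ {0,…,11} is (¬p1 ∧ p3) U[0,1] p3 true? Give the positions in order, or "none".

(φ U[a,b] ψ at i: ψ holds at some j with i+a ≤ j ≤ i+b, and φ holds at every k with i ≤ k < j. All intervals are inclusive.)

Evaluate at each i in [0,11]:
  i=0: ✗ (lhs fails at k=0 before rhs at j=1)
  i=1: ✓ (rhs at j=1)
  i=2: ✗ (no rhs in [2,3])
  i=3: ✗ (lhs fails at k=3 before rhs at j=4)
  i=4: ✓ (rhs at j=4)
  i=5: ✗ (lhs fails at k=5 before rhs at j=6)
  i=6: ✓ (rhs at j=6)
  i=7: ✗ (no rhs in [7,8])
  i=8: ✗ (lhs fails at k=8 before rhs at j=9)
  i=9: ✓ (rhs at j=9)
  i=10: ✗ (no rhs in [10,11])
  i=11: ✗ (no rhs in [11,12])

1, 4, 6, 9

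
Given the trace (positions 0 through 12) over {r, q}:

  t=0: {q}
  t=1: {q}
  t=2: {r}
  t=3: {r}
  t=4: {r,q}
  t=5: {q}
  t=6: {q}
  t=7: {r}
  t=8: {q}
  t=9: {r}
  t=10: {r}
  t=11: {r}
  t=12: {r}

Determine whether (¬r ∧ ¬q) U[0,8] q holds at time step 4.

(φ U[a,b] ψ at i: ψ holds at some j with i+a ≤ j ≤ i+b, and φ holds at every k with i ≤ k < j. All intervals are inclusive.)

Need some j in [4,12] with q, and (¬r ∧ ¬q) at every k in [4,j-1].
  j=4: q holds; no prefix to check → satisfied.

Yes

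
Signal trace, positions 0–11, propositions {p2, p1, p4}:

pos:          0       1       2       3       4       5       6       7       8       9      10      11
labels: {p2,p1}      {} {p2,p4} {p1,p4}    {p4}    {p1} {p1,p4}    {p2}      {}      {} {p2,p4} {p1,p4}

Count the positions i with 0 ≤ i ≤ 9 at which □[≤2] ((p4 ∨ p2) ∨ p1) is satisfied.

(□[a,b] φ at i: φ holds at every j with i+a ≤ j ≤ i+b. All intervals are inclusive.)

Evaluate at each i in [0,9]:
  i=0: ✗ (fails at j=1)
  i=1: ✗ (fails at j=1)
  i=2: ✓ (all of [2,4])
  i=3: ✓ (all of [3,5])
  i=4: ✓ (all of [4,6])
  i=5: ✓ (all of [5,7])
  i=6: ✗ (fails at j=8)
  i=7: ✗ (fails at j=8)
  i=8: ✗ (fails at j=8)
  i=9: ✗ (fails at j=9)
Positions where it holds: {2, 3, 4, 5} → 4.

4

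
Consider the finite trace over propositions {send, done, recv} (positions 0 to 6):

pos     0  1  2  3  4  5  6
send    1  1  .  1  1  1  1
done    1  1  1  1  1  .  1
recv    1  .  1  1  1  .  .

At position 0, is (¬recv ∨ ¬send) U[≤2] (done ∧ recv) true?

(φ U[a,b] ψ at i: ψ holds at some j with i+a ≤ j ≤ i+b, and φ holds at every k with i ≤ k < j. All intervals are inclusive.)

Yes

Need some j in [0,2] with (done ∧ recv), and (¬recv ∨ ¬send) at every k in [0,j-1].
  j=0: (done ∧ recv) holds; no prefix to check → satisfied.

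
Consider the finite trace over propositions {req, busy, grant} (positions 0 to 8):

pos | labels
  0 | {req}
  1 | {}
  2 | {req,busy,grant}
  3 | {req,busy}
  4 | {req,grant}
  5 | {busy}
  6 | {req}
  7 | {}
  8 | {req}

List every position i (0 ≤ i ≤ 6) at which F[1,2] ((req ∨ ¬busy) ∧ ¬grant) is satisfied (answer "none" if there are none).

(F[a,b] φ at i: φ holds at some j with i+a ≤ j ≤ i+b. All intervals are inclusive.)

0, 1, 2, 4, 5, 6

Evaluate at each i in [0,6]:
  i=0: ✓ (witness j=1)
  i=1: ✓ (witness j=3)
  i=2: ✓ (witness j=3)
  i=3: ✗ (none in [4,5])
  i=4: ✓ (witness j=6)
  i=5: ✓ (witness j=6)
  i=6: ✓ (witness j=7)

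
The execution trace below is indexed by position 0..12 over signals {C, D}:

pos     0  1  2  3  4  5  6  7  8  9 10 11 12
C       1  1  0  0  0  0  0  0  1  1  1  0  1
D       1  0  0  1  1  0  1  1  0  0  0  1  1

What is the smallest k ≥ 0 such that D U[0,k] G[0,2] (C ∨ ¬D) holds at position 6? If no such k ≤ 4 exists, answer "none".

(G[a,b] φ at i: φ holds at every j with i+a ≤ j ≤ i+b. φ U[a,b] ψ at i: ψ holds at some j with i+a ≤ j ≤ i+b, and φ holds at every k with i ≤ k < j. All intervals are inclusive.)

Need earliest j ≥ 6 with G[0,2] (C ∨ ¬D), and D at every k in [6,j-1].
  j=6: rhs fails.
  j=7: rhs fails.
  j=8: rhs holds; lhs holds on [6,7]. k = 2.

2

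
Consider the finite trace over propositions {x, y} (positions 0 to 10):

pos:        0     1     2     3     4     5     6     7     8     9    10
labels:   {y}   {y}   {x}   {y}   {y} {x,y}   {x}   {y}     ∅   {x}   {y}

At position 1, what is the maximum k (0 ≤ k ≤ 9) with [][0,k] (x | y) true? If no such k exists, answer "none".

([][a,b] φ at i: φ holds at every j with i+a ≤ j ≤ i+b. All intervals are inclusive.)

(x | y) must hold from j=1 onward; find where it first fails.
  j=1: holds
  j=2: holds
  j=3: holds
  j=4: holds
  j=5: holds
  j=6: holds
  j=7: holds
  j=8: fails
Holds on [1,7], so largest k = 6.

6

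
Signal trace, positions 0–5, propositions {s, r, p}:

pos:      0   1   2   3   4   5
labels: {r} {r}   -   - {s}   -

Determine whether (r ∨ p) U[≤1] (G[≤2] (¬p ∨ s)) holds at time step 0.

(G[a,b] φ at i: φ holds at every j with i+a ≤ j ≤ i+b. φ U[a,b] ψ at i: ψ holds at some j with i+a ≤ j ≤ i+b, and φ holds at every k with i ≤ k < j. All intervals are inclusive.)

Need some j in [0,1] with G[≤2] (¬p ∨ s), and (r ∨ p) at every k in [0,j-1].
  j=0: G[≤2] (¬p ∨ s) holds; no prefix to check → satisfied.

True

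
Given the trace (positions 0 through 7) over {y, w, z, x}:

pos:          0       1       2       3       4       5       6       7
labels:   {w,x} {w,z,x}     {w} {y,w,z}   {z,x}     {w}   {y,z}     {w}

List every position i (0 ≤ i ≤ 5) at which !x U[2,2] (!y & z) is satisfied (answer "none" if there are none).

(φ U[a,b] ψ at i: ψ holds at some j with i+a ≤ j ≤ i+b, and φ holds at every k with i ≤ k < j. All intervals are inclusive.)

2

Evaluate at each i in [0,5]:
  i=0: ✗ (no rhs in [2,2])
  i=1: ✗ (no rhs in [3,3])
  i=2: ✓ (rhs at j=4; lhs holds on [2,3])
  i=3: ✗ (no rhs in [5,5])
  i=4: ✗ (no rhs in [6,6])
  i=5: ✗ (no rhs in [7,7])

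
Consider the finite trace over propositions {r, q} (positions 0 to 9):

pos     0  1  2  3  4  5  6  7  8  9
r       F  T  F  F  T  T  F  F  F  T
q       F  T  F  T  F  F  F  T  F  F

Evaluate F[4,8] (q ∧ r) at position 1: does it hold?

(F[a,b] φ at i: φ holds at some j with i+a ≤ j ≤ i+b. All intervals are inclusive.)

Check (q ∧ r) at each j in [5,9]:
  j=5: false
  j=6: false
  j=7: false
  j=8: false
  j=9: false
No position in the window satisfies it → formula fails.

False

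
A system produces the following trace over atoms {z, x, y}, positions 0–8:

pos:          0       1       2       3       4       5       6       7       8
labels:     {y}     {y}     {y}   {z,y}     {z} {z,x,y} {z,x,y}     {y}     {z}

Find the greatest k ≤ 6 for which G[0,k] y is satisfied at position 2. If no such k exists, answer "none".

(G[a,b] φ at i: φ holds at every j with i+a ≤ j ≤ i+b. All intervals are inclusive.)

y must hold from j=2 onward; find where it first fails.
  j=2: holds
  j=3: holds
  j=4: fails
Holds on [2,3], so largest k = 1.

1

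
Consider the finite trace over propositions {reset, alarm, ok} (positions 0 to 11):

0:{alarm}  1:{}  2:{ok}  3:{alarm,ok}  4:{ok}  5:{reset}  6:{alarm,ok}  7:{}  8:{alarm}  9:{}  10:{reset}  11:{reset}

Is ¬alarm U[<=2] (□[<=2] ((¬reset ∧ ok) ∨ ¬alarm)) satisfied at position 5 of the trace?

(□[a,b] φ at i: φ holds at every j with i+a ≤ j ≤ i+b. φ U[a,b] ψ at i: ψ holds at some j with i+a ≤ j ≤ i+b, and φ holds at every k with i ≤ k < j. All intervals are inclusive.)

Holds

Need some j in [5,7] with □[<=2] ((¬reset ∧ ok) ∨ ¬alarm), and ¬alarm at every k in [5,j-1].
  j=5: □[<=2] ((¬reset ∧ ok) ∨ ¬alarm) holds; no prefix to check → satisfied.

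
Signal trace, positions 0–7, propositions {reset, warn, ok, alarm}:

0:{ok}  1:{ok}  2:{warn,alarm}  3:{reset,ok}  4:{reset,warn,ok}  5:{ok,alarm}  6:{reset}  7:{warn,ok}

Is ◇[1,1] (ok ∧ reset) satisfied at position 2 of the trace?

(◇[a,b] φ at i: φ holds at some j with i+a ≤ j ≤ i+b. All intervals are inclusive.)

Check (ok ∧ reset) at each j in [3,3]:
  j=3: true
Found at j=3 → formula holds.

Holds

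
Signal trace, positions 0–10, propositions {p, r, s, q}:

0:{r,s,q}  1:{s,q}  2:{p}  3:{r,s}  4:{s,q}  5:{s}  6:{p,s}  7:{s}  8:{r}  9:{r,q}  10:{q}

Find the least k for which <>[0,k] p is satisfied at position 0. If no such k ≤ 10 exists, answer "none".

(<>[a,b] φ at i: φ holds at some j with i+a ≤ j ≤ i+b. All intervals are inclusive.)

Scan j = 0,1,… for p:
  j=0: fails
  j=1: fails
  j=2: holds
First hit at j=2, so smallest k = 2-0 = 2.

2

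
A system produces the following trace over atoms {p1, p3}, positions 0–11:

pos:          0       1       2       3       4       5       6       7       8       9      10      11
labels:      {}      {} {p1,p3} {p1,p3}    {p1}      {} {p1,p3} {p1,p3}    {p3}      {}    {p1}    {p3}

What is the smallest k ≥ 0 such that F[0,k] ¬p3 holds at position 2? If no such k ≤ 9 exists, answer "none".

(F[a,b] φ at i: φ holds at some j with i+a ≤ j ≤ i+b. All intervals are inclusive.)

2

Scan j = 2,3,… for ¬p3:
  j=2: fails
  j=3: fails
  j=4: holds
First hit at j=4, so smallest k = 4-2 = 2.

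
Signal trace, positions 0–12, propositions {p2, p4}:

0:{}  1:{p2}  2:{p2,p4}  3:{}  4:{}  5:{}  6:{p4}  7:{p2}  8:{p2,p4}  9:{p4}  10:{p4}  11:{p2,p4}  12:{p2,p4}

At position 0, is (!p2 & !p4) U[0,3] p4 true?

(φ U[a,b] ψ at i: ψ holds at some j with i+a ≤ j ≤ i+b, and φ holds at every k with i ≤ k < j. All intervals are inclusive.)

Does not hold

Need some j in [0,3] with p4, and (!p2 & !p4) at every k in [0,j-1].
  j=0: p4 false.
  j=1: p4 false.
  j=2: p4 holds, but (!p2 & !p4) fails at k=1 → not this j.
  j=3: p4 false.
No j in the window works → until fails.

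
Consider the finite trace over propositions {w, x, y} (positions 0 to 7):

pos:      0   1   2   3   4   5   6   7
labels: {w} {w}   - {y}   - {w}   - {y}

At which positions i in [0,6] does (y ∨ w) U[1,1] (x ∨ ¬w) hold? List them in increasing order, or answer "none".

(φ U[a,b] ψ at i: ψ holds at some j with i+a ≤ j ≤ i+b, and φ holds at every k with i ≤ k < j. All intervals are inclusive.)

Evaluate at each i in [0,6]:
  i=0: ✗ (no rhs in [1,1])
  i=1: ✓ (rhs at j=2; lhs holds on [1,1])
  i=2: ✗ (lhs fails at k=2 before rhs at j=3)
  i=3: ✓ (rhs at j=4; lhs holds on [3,3])
  i=4: ✗ (no rhs in [5,5])
  i=5: ✓ (rhs at j=6; lhs holds on [5,5])
  i=6: ✗ (lhs fails at k=6 before rhs at j=7)

1, 3, 5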